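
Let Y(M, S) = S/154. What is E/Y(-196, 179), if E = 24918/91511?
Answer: 548196/2340067 ≈ 0.23427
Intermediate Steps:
Y(M, S) = S/154 (Y(M, S) = S*(1/154) = S/154)
E = 24918/91511 (E = 24918*(1/91511) = 24918/91511 ≈ 0.27229)
E/Y(-196, 179) = 24918/(91511*(((1/154)*179))) = 24918/(91511*(179/154)) = (24918/91511)*(154/179) = 548196/2340067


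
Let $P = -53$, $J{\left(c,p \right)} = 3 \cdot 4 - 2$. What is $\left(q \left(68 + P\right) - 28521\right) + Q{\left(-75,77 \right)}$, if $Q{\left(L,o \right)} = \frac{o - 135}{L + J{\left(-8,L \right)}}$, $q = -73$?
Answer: $- \frac{1924982}{65} \approx -29615.0$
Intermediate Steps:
$J{\left(c,p \right)} = 10$ ($J{\left(c,p \right)} = 12 - 2 = 10$)
$Q{\left(L,o \right)} = \frac{-135 + o}{10 + L}$ ($Q{\left(L,o \right)} = \frac{o - 135}{L + 10} = \frac{-135 + o}{10 + L}$)
$\left(q \left(68 + P\right) - 28521\right) + Q{\left(-75,77 \right)} = \left(- 73 \left(68 - 53\right) - 28521\right) + \frac{-135 + 77}{10 - 75} = \left(\left(-73\right) 15 - 28521\right) + \frac{1}{-65} \left(-58\right) = \left(-1095 - 28521\right) - - \frac{58}{65} = -29616 + \frac{58}{65} = - \frac{1924982}{65}$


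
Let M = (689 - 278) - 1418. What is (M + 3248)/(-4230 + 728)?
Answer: -2241/3502 ≈ -0.63992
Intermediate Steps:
M = -1007 (M = 411 - 1418 = -1007)
(M + 3248)/(-4230 + 728) = (-1007 + 3248)/(-4230 + 728) = 2241/(-3502) = 2241*(-1/3502) = -2241/3502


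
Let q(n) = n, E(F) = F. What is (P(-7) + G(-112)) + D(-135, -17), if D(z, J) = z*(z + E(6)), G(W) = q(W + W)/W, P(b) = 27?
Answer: 17444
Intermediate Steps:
G(W) = 2 (G(W) = (W + W)/W = (2*W)/W = 2)
D(z, J) = z*(6 + z) (D(z, J) = z*(z + 6) = z*(6 + z))
(P(-7) + G(-112)) + D(-135, -17) = (27 + 2) - 135*(6 - 135) = 29 - 135*(-129) = 29 + 17415 = 17444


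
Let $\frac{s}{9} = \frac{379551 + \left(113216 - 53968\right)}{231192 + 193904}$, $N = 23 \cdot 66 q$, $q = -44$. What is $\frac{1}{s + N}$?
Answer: $- \frac{425096}{28389062841} \approx -1.4974 \cdot 10^{-5}$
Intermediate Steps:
$N = -66792$ ($N = 23 \cdot 66 \left(-44\right) = 1518 \left(-44\right) = -66792$)
$s = \frac{3949191}{425096}$ ($s = 9 \frac{379551 + \left(113216 - 53968\right)}{231192 + 193904} = 9 \frac{379551 + 59248}{425096} = 9 \cdot 438799 \cdot \frac{1}{425096} = 9 \cdot \frac{438799}{425096} = \frac{3949191}{425096} \approx 9.2901$)
$\frac{1}{s + N} = \frac{1}{\frac{3949191}{425096} - 66792} = \frac{1}{- \frac{28389062841}{425096}} = - \frac{425096}{28389062841}$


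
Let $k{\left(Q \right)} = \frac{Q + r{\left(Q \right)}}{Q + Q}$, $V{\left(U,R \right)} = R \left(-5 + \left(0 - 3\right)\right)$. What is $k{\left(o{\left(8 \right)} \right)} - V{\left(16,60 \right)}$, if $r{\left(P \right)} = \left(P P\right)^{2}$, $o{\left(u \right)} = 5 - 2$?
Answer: $494$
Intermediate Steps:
$o{\left(u \right)} = 3$
$V{\left(U,R \right)} = - 8 R$ ($V{\left(U,R \right)} = R \left(-5 - 3\right) = R \left(-8\right) = - 8 R$)
$r{\left(P \right)} = P^{4}$ ($r{\left(P \right)} = \left(P^{2}\right)^{2} = P^{4}$)
$k{\left(Q \right)} = \frac{Q + Q^{4}}{2 Q}$ ($k{\left(Q \right)} = \frac{Q + Q^{4}}{Q + Q} = \frac{Q + Q^{4}}{2 Q}$)
$k{\left(o{\left(8 \right)} \right)} - V{\left(16,60 \right)} = \left(\frac{1}{2} + \frac{3^{3}}{2}\right) - \left(-8\right) 60 = \left(\frac{1}{2} + \frac{1}{2} \cdot 27\right) - -480 = \left(\frac{1}{2} + \frac{27}{2}\right) + 480 = 14 + 480 = 494$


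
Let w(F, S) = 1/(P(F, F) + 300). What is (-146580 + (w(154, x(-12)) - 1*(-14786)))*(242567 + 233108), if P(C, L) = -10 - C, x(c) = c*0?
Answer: -8525990613525/136 ≈ -6.2691e+10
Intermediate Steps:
x(c) = 0
w(F, S) = 1/(290 - F) (w(F, S) = 1/((-10 - F) + 300) = 1/(290 - F))
(-146580 + (w(154, x(-12)) - 1*(-14786)))*(242567 + 233108) = (-146580 + (-1/(-290 + 154) - 1*(-14786)))*(242567 + 233108) = (-146580 + (-1/(-136) + 14786))*475675 = (-146580 + (-1*(-1/136) + 14786))*475675 = (-146580 + (1/136 + 14786))*475675 = (-146580 + 2010897/136)*475675 = -17923983/136*475675 = -8525990613525/136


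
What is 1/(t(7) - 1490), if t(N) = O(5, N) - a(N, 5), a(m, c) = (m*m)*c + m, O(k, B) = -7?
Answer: -1/1749 ≈ -0.00057176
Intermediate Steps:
a(m, c) = m + c*m² (a(m, c) = m²*c + m = c*m² + m = m + c*m²)
t(N) = -7 - N*(1 + 5*N)
1/(t(7) - 1490) = 1/((-7 - 1*7*(1 + 5*7)) - 1490) = 1/((-7 - 1*7*(1 + 35)) - 1490) = 1/((-7 - 1*7*36) - 1490) = 1/((-7 - 252) - 1490) = 1/(-259 - 1490) = 1/(-1749) = -1/1749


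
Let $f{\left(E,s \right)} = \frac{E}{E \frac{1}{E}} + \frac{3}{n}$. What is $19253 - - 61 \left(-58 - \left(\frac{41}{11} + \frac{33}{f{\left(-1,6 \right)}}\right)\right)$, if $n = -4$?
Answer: $\frac{1281120}{77} \approx 16638.0$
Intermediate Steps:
$f{\left(E,s \right)} = - \frac{3}{4} + E$ ($f{\left(E,s \right)} = \frac{E}{E \frac{1}{E}} + \frac{3}{-4} = \frac{E}{1} + 3 \left(- \frac{1}{4}\right) = E 1 - \frac{3}{4} = E - \frac{3}{4} = - \frac{3}{4} + E$)
$19253 - - 61 \left(-58 - \left(\frac{41}{11} + \frac{33}{f{\left(-1,6 \right)}}\right)\right) = 19253 - - 61 \left(-58 - \left(\frac{41}{11} + \frac{33}{- \frac{3}{4} - 1}\right)\right) = 19253 - - 61 \left(-58 - \left(\frac{41}{11} + \frac{33}{- \frac{7}{4}}\right)\right) = 19253 - - 61 \left(-58 - - \frac{1165}{77}\right) = 19253 - - 61 \left(-58 + \left(\frac{132}{7} - \frac{41}{11}\right)\right) = 19253 - - 61 \left(-58 + \frac{1165}{77}\right) = 19253 - \left(-61\right) \left(- \frac{3301}{77}\right) = 19253 - \frac{201361}{77} = \frac{1281120}{77}$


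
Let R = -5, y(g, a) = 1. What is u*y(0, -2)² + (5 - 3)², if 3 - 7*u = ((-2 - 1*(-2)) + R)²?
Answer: 6/7 ≈ 0.85714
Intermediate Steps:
u = -22/7 (u = 3/7 - ((-2 - 1*(-2)) - 5)²/7 = 3/7 - ((-2 + 2) - 5)²/7 = 3/7 - (0 - 5)²/7 = 3/7 - ⅐*(-5)² = 3/7 - ⅐*25 = 3/7 - 25/7 = -22/7 ≈ -3.1429)
u*y(0, -2)² + (5 - 3)² = -22/7*1² + (5 - 3)² = -22/7*1 + 2² = -22/7 + 4 = 6/7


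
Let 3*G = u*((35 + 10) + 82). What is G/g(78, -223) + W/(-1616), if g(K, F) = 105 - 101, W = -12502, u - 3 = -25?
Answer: -545635/2424 ≈ -225.10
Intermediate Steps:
u = -22 (u = 3 - 25 = -22)
g(K, F) = 4
G = -2794/3 (G = (-22*((35 + 10) + 82))/3 = (-22*(45 + 82))/3 = (-22*127)/3 = (⅓)*(-2794) = -2794/3 ≈ -931.33)
G/g(78, -223) + W/(-1616) = -2794/3/4 - 12502/(-1616) = -2794/3*¼ - 12502*(-1/1616) = -1397/6 + 6251/808 = -545635/2424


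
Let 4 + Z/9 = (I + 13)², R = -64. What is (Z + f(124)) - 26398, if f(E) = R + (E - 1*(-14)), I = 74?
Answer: 41761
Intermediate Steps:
f(E) = -50 + E (f(E) = -64 + (E - 1*(-14)) = -64 + (E + 14) = -64 + (14 + E) = -50 + E)
Z = 68085 (Z = -36 + 9*(74 + 13)² = -36 + 9*87² = -36 + 9*7569 = -36 + 68121 = 68085)
(Z + f(124)) - 26398 = (68085 + (-50 + 124)) - 26398 = (68085 + 74) - 26398 = 68159 - 26398 = 41761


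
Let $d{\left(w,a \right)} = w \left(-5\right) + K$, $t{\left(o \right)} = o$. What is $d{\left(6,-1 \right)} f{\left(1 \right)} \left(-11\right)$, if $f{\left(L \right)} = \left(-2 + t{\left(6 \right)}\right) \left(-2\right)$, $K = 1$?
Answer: $-2552$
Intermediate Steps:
$d{\left(w,a \right)} = 1 - 5 w$ ($d{\left(w,a \right)} = w \left(-5\right) + 1 = - 5 w + 1 = 1 - 5 w$)
$f{\left(L \right)} = -8$ ($f{\left(L \right)} = \left(-2 + 6\right) \left(-2\right) = 4 \left(-2\right) = -8$)
$d{\left(6,-1 \right)} f{\left(1 \right)} \left(-11\right) = \left(1 - 30\right) \left(-8\right) \left(-11\right) = \left(-29\right) \left(-8\right) \left(-11\right) = 232 \left(-11\right) = -2552$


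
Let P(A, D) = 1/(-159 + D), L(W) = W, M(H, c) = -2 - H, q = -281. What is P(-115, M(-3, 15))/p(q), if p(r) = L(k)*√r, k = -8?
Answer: -I*√281/355184 ≈ -4.7195e-5*I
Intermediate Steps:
p(r) = -8*√r
P(-115, M(-3, 15))/p(q) = 1/((-159 + (-2 - 1*(-3)))*((-8*I*√281))) = 1/((-159 + (-2 + 3))*((-8*I*√281))) = 1/((-159 + 1)*((-8*I*√281))) = (I*√281/2248)/(-158) = -I*√281/355184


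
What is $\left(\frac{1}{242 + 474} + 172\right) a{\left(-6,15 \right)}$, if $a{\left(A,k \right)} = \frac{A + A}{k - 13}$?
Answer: $- \frac{369459}{358} \approx -1032.0$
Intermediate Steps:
$a{\left(A,k \right)} = \frac{2 A}{-13 + k}$
$\left(\frac{1}{242 + 474} + 172\right) a{\left(-6,15 \right)} = \left(\frac{1}{242 + 474} + 172\right) 2 \left(-6\right) \frac{1}{-13 + 15} = \left(\frac{1}{716} + 172\right) 2 \left(-6\right) \frac{1}{2} = \frac{123153}{716} \left(-6\right) = - \frac{369459}{358}$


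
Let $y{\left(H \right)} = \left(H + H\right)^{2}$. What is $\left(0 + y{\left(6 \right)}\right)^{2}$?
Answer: $20736$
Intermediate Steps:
$y{\left(H \right)} = 4 H^{2}$ ($y{\left(H \right)} = \left(2 H\right)^{2} = 4 H^{2}$)
$\left(0 + y{\left(6 \right)}\right)^{2} = \left(0 + 4 \cdot 6^{2}\right)^{2} = \left(0 + 4 \cdot 36\right)^{2} = \left(0 + 144\right)^{2} = 144^{2} = 20736$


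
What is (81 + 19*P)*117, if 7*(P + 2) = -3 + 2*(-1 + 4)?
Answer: 41886/7 ≈ 5983.7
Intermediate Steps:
P = -11/7 (P = -2 + (-3 + 2*(-1 + 4))/7 = -2 + (-3 + 2*3)/7 = -2 + (-3 + 6)/7 = -2 + (⅐)*3 = -2 + 3/7 = -11/7 ≈ -1.5714)
(81 + 19*P)*117 = (81 + 19*(-11/7))*117 = (81 - 209/7)*117 = (358/7)*117 = 41886/7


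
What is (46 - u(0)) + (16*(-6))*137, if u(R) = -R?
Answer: -13106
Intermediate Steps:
(46 - u(0)) + (16*(-6))*137 = (46 - (-1)*0) + (16*(-6))*137 = (46 - 1*0) - 96*137 = (46 + 0) - 13152 = 46 - 13152 = -13106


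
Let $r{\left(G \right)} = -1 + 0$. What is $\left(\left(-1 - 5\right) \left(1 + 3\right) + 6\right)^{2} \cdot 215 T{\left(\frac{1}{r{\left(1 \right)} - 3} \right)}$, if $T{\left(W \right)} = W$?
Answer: $-17415$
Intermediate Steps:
$r{\left(G \right)} = -1$
$\left(\left(-1 - 5\right) \left(1 + 3\right) + 6\right)^{2} \cdot 215 T{\left(\frac{1}{r{\left(1 \right)} - 3} \right)} = \frac{\left(\left(-1 - 5\right) \left(1 + 3\right) + 6\right)^{2} \cdot 215}{-1 - 3} = \frac{\left(\left(-6\right) 4 + 6\right)^{2} \cdot 215}{-4} = \left(-24 + 6\right)^{2} \cdot 215 \left(- \frac{1}{4}\right) = \left(-18\right)^{2} \cdot 215 \left(- \frac{1}{4}\right) = 324 \cdot 215 \left(- \frac{1}{4}\right) = 69660 \left(- \frac{1}{4}\right) = -17415$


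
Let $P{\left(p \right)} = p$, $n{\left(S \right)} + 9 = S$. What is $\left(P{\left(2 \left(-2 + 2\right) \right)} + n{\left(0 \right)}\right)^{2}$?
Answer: $81$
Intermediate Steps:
$n{\left(S \right)} = -9 + S$
$\left(P{\left(2 \left(-2 + 2\right) \right)} + n{\left(0 \right)}\right)^{2} = \left(2 \left(-2 + 2\right) + \left(-9 + 0\right)\right)^{2} = \left(2 \cdot 0 - 9\right)^{2} = \left(0 - 9\right)^{2} = \left(-9\right)^{2} = 81$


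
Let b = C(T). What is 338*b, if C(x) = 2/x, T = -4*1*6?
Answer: -169/6 ≈ -28.167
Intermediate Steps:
T = -24 (T = -4*6 = -24)
b = -1/12 (b = 2/(-24) = 2*(-1/24) = -1/12 ≈ -0.083333)
338*b = 338*(-1/12) = -169/6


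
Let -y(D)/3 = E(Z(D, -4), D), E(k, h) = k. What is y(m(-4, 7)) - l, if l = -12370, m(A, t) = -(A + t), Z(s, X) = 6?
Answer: 12352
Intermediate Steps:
m(A, t) = -A - t
y(D) = -18 (y(D) = -3*6 = -18)
y(m(-4, 7)) - l = -18 - 1*(-12370) = -18 + 12370 = 12352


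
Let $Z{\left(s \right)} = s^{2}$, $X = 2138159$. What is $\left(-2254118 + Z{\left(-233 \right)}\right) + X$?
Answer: $-61670$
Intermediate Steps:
$\left(-2254118 + Z{\left(-233 \right)}\right) + X = \left(-2254118 + \left(-233\right)^{2}\right) + 2138159 = \left(-2254118 + 54289\right) + 2138159 = -2199829 + 2138159 = -61670$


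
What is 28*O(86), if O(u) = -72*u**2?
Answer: -14910336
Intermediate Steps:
28*O(86) = 28*(-72*86**2) = 28*(-72*7396) = 28*(-532512) = -14910336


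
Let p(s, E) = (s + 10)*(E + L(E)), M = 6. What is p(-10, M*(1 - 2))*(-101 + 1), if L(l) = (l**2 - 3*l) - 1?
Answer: 0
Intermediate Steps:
L(l) = -1 + l**2 - 3*l
p(s, E) = (10 + s)*(-1 + E**2 - 2*E) (p(s, E) = (s + 10)*(E + (-1 + E**2 - 3*E)) = (10 + s)*(-1 + E**2 - 2*E))
p(-10, M*(1 - 2))*(-101 + 1) = (-10 - 1*(-10) - 120*(1 - 2) + 10*(6*(1 - 2))**2 - 10*36*(1 - 2)**2 - 2*6*(1 - 2)*(-10))*(-101 + 1) = (-10 + 10 - 120*(-1) + 10*(6*(-1))**2 - 10*(6*(-1))**2 - 2*6*(-1)*(-10))*(-100) = (-10 + 10 - 20*(-6) + 10*(-6)**2 - 10*(-6)**2 - 2*(-6)*(-10))*(-100) = (-10 + 10 + 120 + 10*36 - 10*36 - 120)*(-100) = (-10 + 10 + 120 + 360 - 360 - 120)*(-100) = 0*(-100) = 0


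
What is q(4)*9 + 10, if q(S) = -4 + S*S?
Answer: 118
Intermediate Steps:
q(S) = -4 + S**2
q(4)*9 + 10 = (-4 + 4**2)*9 + 10 = (-4 + 16)*9 + 10 = 12*9 + 10 = 108 + 10 = 118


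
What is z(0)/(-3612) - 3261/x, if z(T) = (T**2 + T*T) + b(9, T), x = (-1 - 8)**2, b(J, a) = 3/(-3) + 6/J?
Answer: -1308745/32508 ≈ -40.259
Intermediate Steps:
b(J, a) = -1 + 6/J (b(J, a) = 3*(-1/3) + 6/J = -1 + 6/J)
x = 81 (x = (-9)**2 = 81)
z(T) = -1/3 + 2*T**2 (z(T) = (T**2 + T*T) + (6 - 1*9)/9 = (T**2 + T**2) + (6 - 9)/9 = 2*T**2 + (1/9)*(-3) = 2*T**2 - 1/3 = -1/3 + 2*T**2)
z(0)/(-3612) - 3261/x = (-1/3 + 2*0**2)/(-3612) - 3261/81 = (-1/3 + 2*0)*(-1/3612) - 3261*1/81 = (-1/3 + 0)*(-1/3612) - 1087/27 = -1/3*(-1/3612) - 1087/27 = 1/10836 - 1087/27 = -1308745/32508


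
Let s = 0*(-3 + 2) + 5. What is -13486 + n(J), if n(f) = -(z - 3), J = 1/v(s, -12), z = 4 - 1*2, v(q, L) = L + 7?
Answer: -13485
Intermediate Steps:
s = 5 (s = 0*(-1) + 5 = 0 + 5 = 5)
v(q, L) = 7 + L
z = 2 (z = 4 - 2 = 2)
J = -⅕ (J = 1/(7 - 12) = 1/(-5) = -⅕ ≈ -0.20000)
n(f) = 1 (n(f) = -(2 - 3) = -1*(-1) = 1)
-13486 + n(J) = -13486 + 1 = -13485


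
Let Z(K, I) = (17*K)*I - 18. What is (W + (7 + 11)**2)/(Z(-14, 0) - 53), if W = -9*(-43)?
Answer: -711/71 ≈ -10.014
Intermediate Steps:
W = 387
Z(K, I) = -18 + 17*I*K (Z(K, I) = 17*I*K - 18 = -18 + 17*I*K)
(W + (7 + 11)**2)/(Z(-14, 0) - 53) = (387 + (7 + 11)**2)/((-18 + 17*0*(-14)) - 53) = (387 + 18**2)/((-18 + 0) - 53) = (387 + 324)/(-18 - 53) = 711/(-71) = 711*(-1/71) = -711/71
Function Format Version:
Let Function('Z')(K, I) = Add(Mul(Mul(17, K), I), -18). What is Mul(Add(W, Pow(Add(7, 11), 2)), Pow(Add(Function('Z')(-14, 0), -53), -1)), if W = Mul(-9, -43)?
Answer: Rational(-711, 71) ≈ -10.014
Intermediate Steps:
W = 387
Function('Z')(K, I) = Add(-18, Mul(17, I, K)) (Function('Z')(K, I) = Add(Mul(17, I, K), -18) = Add(-18, Mul(17, I, K)))
Mul(Add(W, Pow(Add(7, 11), 2)), Pow(Add(Function('Z')(-14, 0), -53), -1)) = Mul(Add(387, Pow(Add(7, 11), 2)), Pow(Add(Add(-18, Mul(17, 0, -14)), -53), -1)) = Mul(Add(387, Pow(18, 2)), Pow(Add(Add(-18, 0), -53), -1)) = Mul(Add(387, 324), Pow(Add(-18, -53), -1)) = Mul(711, Pow(-71, -1)) = Mul(711, Rational(-1, 71)) = Rational(-711, 71)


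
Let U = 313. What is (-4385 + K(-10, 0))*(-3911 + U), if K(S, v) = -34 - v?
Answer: 15899562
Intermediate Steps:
(-4385 + K(-10, 0))*(-3911 + U) = (-4385 + (-34 - 1*0))*(-3911 + 313) = (-4385 + (-34 + 0))*(-3598) = (-4385 - 34)*(-3598) = -4419*(-3598) = 15899562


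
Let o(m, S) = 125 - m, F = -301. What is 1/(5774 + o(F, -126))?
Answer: 1/6200 ≈ 0.00016129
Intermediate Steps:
1/(5774 + o(F, -126)) = 1/(5774 + (125 - 1*(-301))) = 1/(5774 + (125 + 301)) = 1/(5774 + 426) = 1/6200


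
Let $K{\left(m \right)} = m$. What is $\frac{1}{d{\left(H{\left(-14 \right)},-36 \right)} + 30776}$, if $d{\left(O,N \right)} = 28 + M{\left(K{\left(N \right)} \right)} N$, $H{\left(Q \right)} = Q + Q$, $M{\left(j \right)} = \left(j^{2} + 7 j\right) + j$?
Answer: $- \frac{1}{5484} \approx -0.00018235$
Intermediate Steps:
$M{\left(j \right)} = j^{2} + 8 j$
$H{\left(Q \right)} = 2 Q$
$d{\left(O,N \right)} = 28 + N^{2} \left(8 + N\right)$ ($d{\left(O,N \right)} = 28 + N \left(8 + N\right) N = 28 + N^{2} \left(8 + N\right)$)
$\frac{1}{d{\left(H{\left(-14 \right)},-36 \right)} + 30776} = \frac{1}{\left(28 + \left(-36\right)^{2} \left(8 - 36\right)\right) + 30776} = \frac{1}{\left(28 + 1296 \left(-28\right)\right) + 30776} = \frac{1}{\left(28 - 36288\right) + 30776} = \frac{1}{-36260 + 30776} = \frac{1}{-5484} = - \frac{1}{5484}$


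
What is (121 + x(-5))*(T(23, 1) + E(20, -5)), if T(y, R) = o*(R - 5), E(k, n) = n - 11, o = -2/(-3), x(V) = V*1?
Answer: -6496/3 ≈ -2165.3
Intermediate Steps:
x(V) = V
o = 2/3 (o = -2*(-1/3) = 2/3 ≈ 0.66667)
E(k, n) = -11 + n
T(y, R) = -10/3 + 2*R/3 (T(y, R) = 2*(R - 5)/3 = 2*(-5 + R)/3 = -10/3 + 2*R/3)
(121 + x(-5))*(T(23, 1) + E(20, -5)) = (121 - 5)*((-10/3 + (2/3)*1) + (-11 - 5)) = 116*((-10/3 + 2/3) - 16) = 116*(-8/3 - 16) = 116*(-56/3) = -6496/3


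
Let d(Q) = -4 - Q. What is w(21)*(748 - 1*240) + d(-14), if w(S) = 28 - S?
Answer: 3566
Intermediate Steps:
w(21)*(748 - 1*240) + d(-14) = (28 - 1*21)*(748 - 1*240) + (-4 - 1*(-14)) = (28 - 21)*(748 - 240) + (-4 + 14) = 7*508 + 10 = 3556 + 10 = 3566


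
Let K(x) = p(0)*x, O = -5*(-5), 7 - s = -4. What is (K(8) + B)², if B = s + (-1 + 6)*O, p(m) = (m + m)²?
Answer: 18496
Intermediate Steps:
s = 11 (s = 7 - 1*(-4) = 7 + 4 = 11)
p(m) = 4*m² (p(m) = (2*m)² = 4*m²)
O = 25
K(x) = 0 (K(x) = (4*0²)*x = (4*0)*x = 0*x = 0)
B = 136 (B = 11 + (-1 + 6)*25 = 11 + 5*25 = 11 + 125 = 136)
(K(8) + B)² = (0 + 136)² = 136² = 18496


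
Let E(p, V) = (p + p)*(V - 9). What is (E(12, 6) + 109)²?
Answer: 1369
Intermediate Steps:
E(p, V) = 2*p*(-9 + V) (E(p, V) = (2*p)*(-9 + V) = 2*p*(-9 + V))
(E(12, 6) + 109)² = (2*12*(-9 + 6) + 109)² = (2*12*(-3) + 109)² = (-72 + 109)² = 37² = 1369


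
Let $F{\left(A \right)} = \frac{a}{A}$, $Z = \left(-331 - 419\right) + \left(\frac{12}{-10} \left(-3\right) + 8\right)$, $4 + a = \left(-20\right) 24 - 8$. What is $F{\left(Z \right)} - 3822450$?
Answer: $- \frac{3528120735}{923} \approx -3.8224 \cdot 10^{6}$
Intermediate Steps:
$a = -492$ ($a = -4 - 488 = -492$)
$Z = - \frac{3692}{5}$ ($Z = -750 + \left(12 \left(- \frac{1}{10}\right) \left(-3\right) + 8\right) = -750 + \left(\left(- \frac{6}{5}\right) \left(-3\right) + 8\right) = -750 + \left(\frac{18}{5} + 8\right) = -750 + \frac{58}{5} = - \frac{3692}{5} \approx -738.4$)
$F{\left(A \right)} = - \frac{492}{A}$
$F{\left(Z \right)} - 3822450 = - \frac{492}{- \frac{3692}{5}} - 3822450 = \left(-492\right) \left(- \frac{5}{3692}\right) - 3822450 = \frac{615}{923} - 3822450 = - \frac{3528120735}{923}$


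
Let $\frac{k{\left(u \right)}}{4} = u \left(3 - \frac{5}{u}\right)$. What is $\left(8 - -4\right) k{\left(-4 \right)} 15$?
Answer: $-12240$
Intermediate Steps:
$k{\left(u \right)} = 4 u \left(3 - \frac{5}{u}\right)$
$\left(8 - -4\right) k{\left(-4 \right)} 15 = \left(8 - -4\right) \left(-20 + 12 \left(-4\right)\right) 15 = \left(8 + 4\right) \left(-20 - 48\right) 15 = 12 \left(-68\right) 15 = \left(-816\right) 15 = -12240$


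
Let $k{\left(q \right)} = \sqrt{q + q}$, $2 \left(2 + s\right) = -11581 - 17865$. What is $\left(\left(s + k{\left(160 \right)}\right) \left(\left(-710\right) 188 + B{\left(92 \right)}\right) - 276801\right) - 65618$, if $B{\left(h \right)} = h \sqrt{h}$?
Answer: $-342419 + 8 \left(14725 - 8 \sqrt{5}\right) \left(16685 - 23 \sqrt{23}\right) \approx 1.9498 \cdot 10^{9}$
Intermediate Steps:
$s = -14725$ ($s = -2 + \frac{-11581 - 17865}{2} = -2 + \frac{1}{2} \left(-29446\right) = -2 - 14723 = -14725$)
$k{\left(q \right)} = \sqrt{2} \sqrt{q}$ ($k{\left(q \right)} = \sqrt{2 q} = \sqrt{2} \sqrt{q}$)
$B{\left(h \right)} = h^{\frac{3}{2}}$
$\left(\left(s + k{\left(160 \right)}\right) \left(\left(-710\right) 188 + B{\left(92 \right)}\right) - 276801\right) - 65618 = \left(\left(-14725 + \sqrt{2} \sqrt{160}\right) \left(\left(-710\right) 188 + 92^{\frac{3}{2}}\right) - 276801\right) - 65618 = \left(\left(-14725 + \sqrt{2} \cdot 4 \sqrt{10}\right) \left(-133480 + 184 \sqrt{23}\right) - 276801\right) - 65618 = \left(\left(-14725 + 8 \sqrt{5}\right) \left(-133480 + 184 \sqrt{23}\right) - 276801\right) - 65618 = \left(\left(-133480 + 184 \sqrt{23}\right) \left(-14725 + 8 \sqrt{5}\right) - 276801\right) - 65618 = \left(-276801 + \left(-133480 + 184 \sqrt{23}\right) \left(-14725 + 8 \sqrt{5}\right)\right) - 65618 = -342419 + \left(-133480 + 184 \sqrt{23}\right) \left(-14725 + 8 \sqrt{5}\right)$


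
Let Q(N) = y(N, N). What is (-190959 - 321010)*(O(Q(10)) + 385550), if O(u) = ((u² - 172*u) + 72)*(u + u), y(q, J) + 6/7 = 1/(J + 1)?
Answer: -90041682585953720/456533 ≈ -1.9723e+11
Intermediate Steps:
y(q, J) = -6/7 + 1/(1 + J) (y(q, J) = -6/7 + 1/(J + 1) = -6/7 + 1/(1 + J))
Q(N) = (1 - 6*N)/(7*(1 + N))
O(u) = 2*u*(72 + u² - 172*u) (O(u) = (72 + u² - 172*u)*(2*u) = 2*u*(72 + u² - 172*u))
(-190959 - 321010)*(O(Q(10)) + 385550) = (-190959 - 321010)*(2*((1 - 6*10)/(7*(1 + 10)))*(72 + ((1 - 6*10)/(7*(1 + 10)))² - 172*(1 - 6*10)/(7*(1 + 10))) + 385550) = -511969*(2*((⅐)*(1 - 60)/11)*(72 + ((⅐)*(1 - 60)/11)² - 172*(1 - 60)/(7*11)) + 385550) = -511969*(2*((⅐)*(1/11)*(-59))*(72 + ((⅐)*(1/11)*(-59))² - 172*(-59)/(7*11)) + 385550) = -511969*(2*(-59/77)*(72 + (-59/77)² - 172*(-59/77)) + 385550) = -511969*(2*(-59/77)*(72 + 3481/5929 + 10148/77) + 385550) = -511969*(2*(-59/77)*(1211765/5929) + 385550) = -511969*(-142988270/456533 + 385550) = -511969*175873309880/456533 = -90041682585953720/456533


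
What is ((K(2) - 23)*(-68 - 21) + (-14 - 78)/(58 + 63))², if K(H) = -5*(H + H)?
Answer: 214345850625/14641 ≈ 1.4640e+7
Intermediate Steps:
K(H) = -10*H
((K(2) - 23)*(-68 - 21) + (-14 - 78)/(58 + 63))² = ((-10*2 - 23)*(-68 - 21) + (-14 - 78)/(58 + 63))² = ((-20 - 23)*(-89) - 92/121)² = (-43*(-89) - 92*1/121)² = (3827 - 92/121)² = (462975/121)² = 214345850625/14641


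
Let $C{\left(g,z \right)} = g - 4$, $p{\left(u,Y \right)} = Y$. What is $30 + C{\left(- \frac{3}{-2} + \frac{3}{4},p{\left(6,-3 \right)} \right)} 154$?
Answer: $- \frac{479}{2} \approx -239.5$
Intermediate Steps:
$C{\left(g,z \right)} = -4 + g$
$30 + C{\left(- \frac{3}{-2} + \frac{3}{4},p{\left(6,-3 \right)} \right)} 154 = 30 + \left(-4 + \left(- \frac{3}{-2} + \frac{3}{4}\right)\right) 154 = 30 + \left(-4 + \left(\left(-3\right) \left(- \frac{1}{2}\right) + 3 \cdot \frac{1}{4}\right)\right) 154 = 30 + \left(-4 + \left(\frac{3}{2} + \frac{3}{4}\right)\right) 154 = 30 + \left(-4 + \frac{9}{4}\right) 154 = 30 - \frac{539}{2} = - \frac{479}{2}$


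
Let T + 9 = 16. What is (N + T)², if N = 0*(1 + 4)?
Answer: 49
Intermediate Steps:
T = 7 (T = -9 + 16 = 7)
N = 0 (N = 0*5 = 0)
(N + T)² = (0 + 7)² = 7² = 49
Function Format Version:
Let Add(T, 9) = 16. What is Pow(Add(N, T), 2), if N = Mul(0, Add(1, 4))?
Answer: 49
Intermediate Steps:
T = 7 (T = Add(-9, 16) = 7)
N = 0 (N = Mul(0, 5) = 0)
Pow(Add(N, T), 2) = Pow(Add(0, 7), 2) = Pow(7, 2) = 49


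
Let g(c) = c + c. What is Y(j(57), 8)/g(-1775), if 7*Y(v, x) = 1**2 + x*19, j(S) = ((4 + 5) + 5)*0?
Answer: -153/24850 ≈ -0.0061569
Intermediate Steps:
g(c) = 2*c
j(S) = 0 (j(S) = (9 + 5)*0 = 14*0 = 0)
Y(v, x) = 1/7 + 19*x/7 (Y(v, x) = (1**2 + x*19)/7 = (1 + 19*x)/7 = 1/7 + 19*x/7)
Y(j(57), 8)/g(-1775) = (1/7 + (19/7)*8)/((2*(-1775))) = (1/7 + 152/7)/(-3550) = (153/7)*(-1/3550) = -153/24850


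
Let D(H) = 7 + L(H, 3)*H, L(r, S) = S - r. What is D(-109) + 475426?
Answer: 463225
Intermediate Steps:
D(H) = 7 + H*(3 - H) (D(H) = 7 + (3 - H)*H = 7 + H*(3 - H))
D(-109) + 475426 = (7 - 1*(-109)*(-3 - 109)) + 475426 = (7 - 1*(-109)*(-112)) + 475426 = (7 - 12208) + 475426 = -12201 + 475426 = 463225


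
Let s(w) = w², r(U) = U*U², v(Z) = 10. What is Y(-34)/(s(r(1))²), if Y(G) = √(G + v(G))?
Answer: 2*I*√6 ≈ 4.899*I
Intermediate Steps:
r(U) = U³
Y(G) = √(10 + G) (Y(G) = √(G + 10) = √(10 + G))
Y(-34)/(s(r(1))²) = √(10 - 34)/(((1³)²)²) = √(-24)/((1²)²) = (2*I*√6)/(1²) = (2*I*√6)/1 = (2*I*√6)*1 = 2*I*√6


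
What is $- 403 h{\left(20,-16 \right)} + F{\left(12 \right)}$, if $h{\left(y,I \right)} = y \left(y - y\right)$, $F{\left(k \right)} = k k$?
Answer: $144$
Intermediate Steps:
$F{\left(k \right)} = k^{2}$
$h{\left(y,I \right)} = 0$ ($h{\left(y,I \right)} = y 0 = 0$)
$- 403 h{\left(20,-16 \right)} + F{\left(12 \right)} = \left(-403\right) 0 + 12^{2} = 0 + 144 = 144$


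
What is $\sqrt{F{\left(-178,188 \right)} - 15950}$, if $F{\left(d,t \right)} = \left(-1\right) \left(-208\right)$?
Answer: $i \sqrt{15742} \approx 125.47 i$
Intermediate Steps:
$F{\left(d,t \right)} = 208$
$\sqrt{F{\left(-178,188 \right)} - 15950} = \sqrt{208 - 15950} = \sqrt{-15742} = i \sqrt{15742}$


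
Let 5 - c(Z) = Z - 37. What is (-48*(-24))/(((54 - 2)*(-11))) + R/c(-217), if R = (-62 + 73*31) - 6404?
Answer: -675621/37037 ≈ -18.242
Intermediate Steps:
c(Z) = 42 - Z (c(Z) = 5 - (Z - 37) = 5 - (-37 + Z) = 5 + (37 - Z) = 42 - Z)
R = -4203 (R = (-62 + 2263) - 6404 = 2201 - 6404 = -4203)
(-48*(-24))/(((54 - 2)*(-11))) + R/c(-217) = (-48*(-24))/(((54 - 2)*(-11))) - 4203/(42 - 1*(-217)) = 1152/((52*(-11))) - 4203/(42 + 217) = 1152/(-572) - 4203/259 = 1152*(-1/572) - 4203*1/259 = -288/143 - 4203/259 = -675621/37037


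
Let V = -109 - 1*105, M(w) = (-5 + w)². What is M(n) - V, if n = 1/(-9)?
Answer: 19450/81 ≈ 240.12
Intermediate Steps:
n = -⅑ ≈ -0.11111
V = -214 (V = -109 - 105 = -214)
M(n) - V = (-5 - ⅑)² - 1*(-214) = (-46/9)² + 214 = 2116/81 + 214 = 19450/81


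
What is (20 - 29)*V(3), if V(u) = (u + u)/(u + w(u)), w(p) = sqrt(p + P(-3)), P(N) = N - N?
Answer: -27 + 9*sqrt(3) ≈ -11.412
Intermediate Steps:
P(N) = 0
w(p) = sqrt(p) (w(p) = sqrt(p + 0) = sqrt(p))
V(u) = 2*u/(u + sqrt(u)) (V(u) = (u + u)/(u + sqrt(u)) = (2*u)/(u + sqrt(u)) = 2*u/(u + sqrt(u)))
(20 - 29)*V(3) = (20 - 29)*(2*3/(3 + sqrt(3))) = -54/(3 + sqrt(3))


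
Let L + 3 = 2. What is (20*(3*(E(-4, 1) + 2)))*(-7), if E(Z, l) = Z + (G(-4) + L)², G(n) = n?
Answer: -9660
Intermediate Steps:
L = -1 (L = -3 + 2 = -1)
E(Z, l) = 25 + Z (E(Z, l) = Z + (-4 - 1)² = Z + (-5)² = Z + 25 = 25 + Z)
(20*(3*(E(-4, 1) + 2)))*(-7) = (20*(3*((25 - 4) + 2)))*(-7) = (20*(3*(21 + 2)))*(-7) = (20*(3*23))*(-7) = (20*69)*(-7) = 1380*(-7) = -9660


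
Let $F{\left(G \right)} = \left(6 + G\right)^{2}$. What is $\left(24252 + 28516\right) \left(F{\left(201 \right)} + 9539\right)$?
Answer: $2764409984$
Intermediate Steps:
$\left(24252 + 28516\right) \left(F{\left(201 \right)} + 9539\right) = \left(24252 + 28516\right) \left(\left(6 + 201\right)^{2} + 9539\right) = 52768 \left(207^{2} + 9539\right) = 52768 \left(42849 + 9539\right) = 52768 \cdot 52388 = 2764409984$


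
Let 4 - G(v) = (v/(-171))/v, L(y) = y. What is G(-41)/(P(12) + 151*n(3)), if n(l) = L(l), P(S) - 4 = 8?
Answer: 137/15903 ≈ 0.0086147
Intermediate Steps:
P(S) = 12 (P(S) = 4 + 8 = 12)
G(v) = 685/171 (G(v) = 4 - v/(-171)/v = 4 - v*(-1/171)/v = 4 - (-v/171)/v = 4 - 1*(-1/171) = 4 + 1/171 = 685/171)
n(l) = l
G(-41)/(P(12) + 151*n(3)) = 685/(171*(12 + 151*3)) = 685/(171*(12 + 453)) = (685/171)/465 = (685/171)*(1/465) = 137/15903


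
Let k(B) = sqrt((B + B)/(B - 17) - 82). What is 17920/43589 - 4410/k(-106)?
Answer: 2560/6227 + 2205*I*sqrt(1214502)/4937 ≈ 0.41111 + 492.2*I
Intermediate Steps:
k(B) = sqrt(-82 + 2*B/(-17 + B)) (k(B) = sqrt((2*B)/(-17 + B) - 82) = sqrt(2*B/(-17 + B) - 82) = sqrt(-82 + 2*B/(-17 + B)))
17920/43589 - 4410/k(-106) = 17920/43589 - 4410*(-I*sqrt(246)/(2*sqrt(697 - 40*(-106)))) = 17920*(1/43589) - 4410*(-I*sqrt(246)/(2*sqrt(697 + 4240))) = 2560/6227 - 4410*(-I*sqrt(1214502)/9874) = 2560/6227 - (-2205)*I*sqrt(1214502)/4937 = 2560/6227 + 2205*I*sqrt(1214502)/4937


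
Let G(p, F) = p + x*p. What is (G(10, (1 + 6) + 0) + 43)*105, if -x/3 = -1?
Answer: 8715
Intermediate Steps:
x = 3 (x = -3*(-1) = 3)
G(p, F) = 4*p (G(p, F) = p + 3*p = 4*p)
(G(10, (1 + 6) + 0) + 43)*105 = (4*10 + 43)*105 = (40 + 43)*105 = 83*105 = 8715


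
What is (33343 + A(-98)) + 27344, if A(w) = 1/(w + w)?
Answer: 11894651/196 ≈ 60687.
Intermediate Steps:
A(w) = 1/(2*w)
(33343 + A(-98)) + 27344 = (33343 + (½)/(-98)) + 27344 = (33343 + (½)*(-1/98)) + 27344 = (33343 - 1/196) + 27344 = 6535227/196 + 27344 = 11894651/196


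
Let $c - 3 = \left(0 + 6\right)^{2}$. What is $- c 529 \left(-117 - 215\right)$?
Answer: $6849492$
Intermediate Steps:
$c = 39$ ($c = 3 + \left(0 + 6\right)^{2} = 3 + 6^{2} = 3 + 36 = 39$)
$- c 529 \left(-117 - 215\right) = \left(-1\right) 39 \cdot 529 \left(-117 - 215\right) = - 39 \cdot 529 \left(-332\right) = \left(-39\right) \left(-175628\right) = 6849492$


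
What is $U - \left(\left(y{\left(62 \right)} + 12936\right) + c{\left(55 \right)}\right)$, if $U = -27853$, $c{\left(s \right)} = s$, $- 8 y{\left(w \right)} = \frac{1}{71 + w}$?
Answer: $- \frac{43458015}{1064} \approx -40844.0$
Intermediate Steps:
$y{\left(w \right)} = - \frac{1}{8 \left(71 + w\right)}$
$U - \left(\left(y{\left(62 \right)} + 12936\right) + c{\left(55 \right)}\right) = -27853 - \left(\left(- \frac{1}{568 + 8 \cdot 62} + 12936\right) + 55\right) = -27853 - \left(\left(- \frac{1}{568 + 496} + 12936\right) + 55\right) = -27853 - \left(\left(- \frac{1}{1064} + 12936\right) + 55\right) = -27853 - \left(\frac{13763903}{1064} + 55\right) = -27853 - \frac{13822423}{1064} = - \frac{43458015}{1064}$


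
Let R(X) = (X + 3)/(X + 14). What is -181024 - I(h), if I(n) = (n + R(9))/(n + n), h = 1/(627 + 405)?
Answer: -8339511/46 ≈ -1.8129e+5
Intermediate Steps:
R(X) = (3 + X)/(14 + X)
h = 1/1032 ≈ 0.00096899
I(n) = (12/23 + n)/(2*n) (I(n) = (n + (3 + 9)/(14 + 9))/(n + n) = (n + 12/23)/((2*n)) = (n + (1/23)*12)*(1/(2*n)) = (n + 12/23)*(1/(2*n)) = (12/23 + n)*(1/(2*n)) = (12/23 + n)/(2*n))
-181024 - I(h) = -181024 - (12 + 23*(1/1032))/(46*1/1032) = -181024 - 1032*(12 + 23/1032)/46 = -181024 - 1032*12407/(46*1032) = -181024 - 1*12407/46 = -181024 - 12407/46 = -8339511/46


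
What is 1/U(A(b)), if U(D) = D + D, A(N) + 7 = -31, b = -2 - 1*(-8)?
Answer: -1/76 ≈ -0.013158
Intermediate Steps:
b = 6 (b = -2 + 8 = 6)
A(N) = -38 (A(N) = -7 - 31 = -38)
U(D) = 2*D
1/U(A(b)) = 1/(2*(-38)) = 1/(-76) = -1/76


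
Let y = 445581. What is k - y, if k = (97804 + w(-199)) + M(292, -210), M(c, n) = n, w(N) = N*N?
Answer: -308386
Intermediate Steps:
w(N) = N**2
k = 137195 (k = (97804 + (-199)**2) - 210 = (97804 + 39601) - 210 = 137405 - 210 = 137195)
k - y = 137195 - 1*445581 = 137195 - 445581 = -308386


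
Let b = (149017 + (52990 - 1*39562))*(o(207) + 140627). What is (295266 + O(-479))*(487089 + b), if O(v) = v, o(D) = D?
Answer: 6744215463900353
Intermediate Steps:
b = 22877779130 (b = (149017 + (52990 - 1*39562))*(207 + 140627) = (149017 + (52990 - 39562))*140834 = (149017 + 13428)*140834 = 162445*140834 = 22877779130)
(295266 + O(-479))*(487089 + b) = (295266 - 479)*(487089 + 22877779130) = 294787*22878266219 = 6744215463900353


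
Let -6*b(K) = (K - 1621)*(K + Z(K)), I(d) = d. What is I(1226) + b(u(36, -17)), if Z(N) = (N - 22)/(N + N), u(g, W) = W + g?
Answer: 238561/38 ≈ 6277.9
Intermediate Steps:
Z(N) = (-22 + N)/(2*N) (Z(N) = (-22 + N)/((2*N)) = (-22 + N)*(1/(2*N)) = (-22 + N)/(2*N))
b(K) = -(-1621 + K)*(K + (-22 + K)/(2*K))/6 (b(K) = -(K - 1621)*(K + (-22 + K)/(2*K))/6 = -(-1621 + K)*(K + (-22 + K)/(2*K))/6)
I(1226) + b(u(36, -17)) = 1226 + (-35662 - 2*(-17 + 36)**3 + 1643*(-17 + 36) + 3241*(-17 + 36)**2)/(12*(-17 + 36)) = 1226 + (1/12)*(-35662 - 2*19**3 + 1643*19 + 3241*19**2)/19 = 1226 + (1/12)*(1/19)*(-35662 - 2*6859 + 31217 + 3241*361) = 1226 + (1/12)*(1/19)*(-35662 - 13718 + 31217 + 1170001) = 1226 + (1/12)*(1/19)*1151838 = 1226 + 191973/38 = 238561/38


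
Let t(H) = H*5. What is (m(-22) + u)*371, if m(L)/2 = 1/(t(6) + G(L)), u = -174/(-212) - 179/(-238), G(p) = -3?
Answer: 280454/459 ≈ 611.01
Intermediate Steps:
t(H) = 5*H
u = 9920/6307 (u = -174*(-1/212) - 179*(-1/238) = 87/106 + 179/238 = 9920/6307 ≈ 1.5729)
m(L) = 2/27 (m(L) = 2/(5*6 - 3) = 2/(30 - 3) = 2/27)
(m(-22) + u)*371 = (2/27 + 9920/6307)*371 = (280454/170289)*371 = 280454/459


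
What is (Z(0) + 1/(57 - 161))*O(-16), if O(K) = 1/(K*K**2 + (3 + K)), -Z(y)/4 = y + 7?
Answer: 2913/427336 ≈ 0.0068166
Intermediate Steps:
Z(y) = -28 - 4*y (Z(y) = -4*(y + 7) = -4*(7 + y) = -28 - 4*y)
O(K) = 1/(3 + K + K**3) (O(K) = 1/(K**3 + (3 + K)) = 1/(3 + K + K**3))
(Z(0) + 1/(57 - 161))*O(-16) = ((-28 - 4*0) + 1/(57 - 161))/(3 - 16 + (-16)**3) = ((-28 + 0) + 1/(-104))/(3 - 16 - 4096) = (-28 - 1/104)/(-4109) = -2913/104*(-1/4109) = 2913/427336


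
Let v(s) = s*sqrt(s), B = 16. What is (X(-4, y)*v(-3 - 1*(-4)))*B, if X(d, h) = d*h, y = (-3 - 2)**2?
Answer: -1600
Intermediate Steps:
y = 25 (y = (-5)**2 = 25)
v(s) = s**(3/2)
(X(-4, y)*v(-3 - 1*(-4)))*B = ((-4*25)*(-3 - 1*(-4))**(3/2))*16 = -100*(-3 + 4)**(3/2)*16 = -100*1**(3/2)*16 = -100*1*16 = -100*16 = -1600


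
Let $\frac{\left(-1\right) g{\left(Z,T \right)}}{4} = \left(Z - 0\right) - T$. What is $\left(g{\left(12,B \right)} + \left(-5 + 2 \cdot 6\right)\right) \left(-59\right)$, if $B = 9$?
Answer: $295$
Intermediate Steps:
$g{\left(Z,T \right)} = - 4 Z + 4 T$ ($g{\left(Z,T \right)} = - 4 \left(\left(Z - 0\right) - T\right) = - 4 \left(\left(Z + 0\right) - T\right) = - 4 \left(Z - T\right) = - 4 Z + 4 T$)
$\left(g{\left(12,B \right)} + \left(-5 + 2 \cdot 6\right)\right) \left(-59\right) = \left(\left(\left(-4\right) 12 + 4 \cdot 9\right) + \left(-5 + 2 \cdot 6\right)\right) \left(-59\right) = \left(\left(-48 + 36\right) + \left(-5 + 12\right)\right) \left(-59\right) = \left(-12 + 7\right) \left(-59\right) = \left(-5\right) \left(-59\right) = 295$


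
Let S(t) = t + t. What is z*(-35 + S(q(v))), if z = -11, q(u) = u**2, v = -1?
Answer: 363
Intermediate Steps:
S(t) = 2*t
z*(-35 + S(q(v))) = -11*(-35 + 2*(-1)**2) = -11*(-35 + 2*1) = -11*(-35 + 2) = -11*(-33) = 363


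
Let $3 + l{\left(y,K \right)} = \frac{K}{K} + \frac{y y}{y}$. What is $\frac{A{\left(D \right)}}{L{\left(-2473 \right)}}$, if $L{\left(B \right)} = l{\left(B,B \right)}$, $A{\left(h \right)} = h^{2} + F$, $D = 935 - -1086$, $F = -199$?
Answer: $- \frac{1361414}{825} \approx -1650.2$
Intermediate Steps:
$D = 2021$ ($D = 935 + 1086 = 2021$)
$A{\left(h \right)} = -199 + h^{2}$ ($A{\left(h \right)} = h^{2} - 199 = -199 + h^{2}$)
$l{\left(y,K \right)} = -2 + y$ ($l{\left(y,K \right)} = -3 + \left(\frac{K}{K} + \frac{y y}{y}\right) = -3 + \left(1 + \frac{y^{2}}{y}\right) = -3 + \left(1 + y\right) = -2 + y$)
$L{\left(B \right)} = -2 + B$
$\frac{A{\left(D \right)}}{L{\left(-2473 \right)}} = \frac{-199 + 2021^{2}}{-2 - 2473} = \frac{-199 + 4084441}{-2475} = 4084242 \left(- \frac{1}{2475}\right) = - \frac{1361414}{825}$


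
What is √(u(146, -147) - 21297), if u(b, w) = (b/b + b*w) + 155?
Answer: I*√42603 ≈ 206.41*I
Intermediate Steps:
u(b, w) = 156 + b*w (u(b, w) = (1 + b*w) + 155 = 156 + b*w)
√(u(146, -147) - 21297) = √((156 + 146*(-147)) - 21297) = √((156 - 21462) - 21297) = √(-21306 - 21297) = √(-42603) = I*√42603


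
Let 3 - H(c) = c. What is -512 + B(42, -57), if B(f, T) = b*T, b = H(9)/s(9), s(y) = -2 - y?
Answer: -5974/11 ≈ -543.09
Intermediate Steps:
H(c) = 3 - c
b = 6/11 (b = (3 - 1*9)/(-2 - 1*9) = (3 - 9)/(-2 - 9) = -6/(-11) = -6*(-1/11) = 6/11 ≈ 0.54545)
B(f, T) = 6*T/11
-512 + B(42, -57) = -512 + (6/11)*(-57) = -512 - 342/11 = -5974/11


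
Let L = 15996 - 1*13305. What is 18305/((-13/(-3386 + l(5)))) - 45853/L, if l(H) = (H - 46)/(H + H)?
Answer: 25691001421/5382 ≈ 4.7735e+6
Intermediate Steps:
L = 2691 (L = 15996 - 13305 = 2691)
l(H) = (-46 + H)/(2*H) (l(H) = (-46 + H)/((2*H)) = (-46 + H)*(1/(2*H)) = (-46 + H)/(2*H))
18305/((-13/(-3386 + l(5)))) - 45853/L = 18305/((-13/(-3386 + (½)*(-46 + 5)/5))) - 45853/2691 = 18305/((-13/(-3386 + (½)*(⅕)*(-41)))) - 45853*1/2691 = 18305/((-13/(-3386 - 41/10))) - 45853/2691 = 18305/((-13/(-33901/10))) - 45853/2691 = 18305/((-13*(-10/33901))) - 45853/2691 = 18305/(130/33901) - 45853/2691 = 18305*(33901/130) - 45853/2691 = 124111561/26 - 45853/2691 = 25691001421/5382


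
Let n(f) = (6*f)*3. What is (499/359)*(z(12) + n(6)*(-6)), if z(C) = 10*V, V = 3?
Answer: -308382/359 ≈ -859.00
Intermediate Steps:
z(C) = 30 (z(C) = 10*3 = 30)
n(f) = 18*f
(499/359)*(z(12) + n(6)*(-6)) = (499/359)*(30 + (18*6)*(-6)) = (499*(1/359))*(30 + 108*(-6)) = 499*(30 - 648)/359 = (499/359)*(-618) = -308382/359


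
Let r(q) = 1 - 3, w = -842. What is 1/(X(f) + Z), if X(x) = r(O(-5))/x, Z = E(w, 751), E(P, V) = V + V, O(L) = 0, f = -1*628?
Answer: 314/471629 ≈ 0.00066578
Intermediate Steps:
f = -628
E(P, V) = 2*V
Z = 1502 (Z = 2*751 = 1502)
r(q) = -2
X(x) = -2/x
1/(X(f) + Z) = 1/(-2/(-628) + 1502) = 1/(-2*(-1/628) + 1502) = 1/(1/314 + 1502) = 1/(471629/314) = 314/471629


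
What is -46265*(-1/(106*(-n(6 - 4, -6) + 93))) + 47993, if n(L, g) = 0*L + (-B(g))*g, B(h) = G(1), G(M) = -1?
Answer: 503684807/10494 ≈ 47997.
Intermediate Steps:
B(h) = -1
n(L, g) = g (n(L, g) = 0*L + (-1*(-1))*g = 0 + 1*g = 0 + g = g)
-46265*(-1/(106*(-n(6 - 4, -6) + 93))) + 47993 = -46265*(-1/(106*(-1*(-6) + 93))) + 47993 = -46265*(-1/(106*(6 + 93))) + 47993 = -46265/((-106*99)) + 47993 = -46265/(-10494) + 47993 = -46265*(-1/10494) + 47993 = 46265/10494 + 47993 = 503684807/10494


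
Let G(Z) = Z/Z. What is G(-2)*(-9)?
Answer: -9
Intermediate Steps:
G(Z) = 1
G(-2)*(-9) = 1*(-9) = -9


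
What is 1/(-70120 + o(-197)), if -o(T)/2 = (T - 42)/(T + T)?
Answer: -197/13813879 ≈ -1.4261e-5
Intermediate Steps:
o(T) = -(-42 + T)/T (o(T) = -2*(T - 42)/(T + T) = -2*(-42 + T)/(2*T) = -2*(-42 + T)*1/(2*T) = -(-42 + T)/T)
1/(-70120 + o(-197)) = 1/(-70120 + (42 - 1*(-197))/(-197)) = 1/(-70120 - (42 + 197)/197) = 1/(-70120 - 1/197*239) = 1/(-70120 - 239/197) = 1/(-13813879/197) = -197/13813879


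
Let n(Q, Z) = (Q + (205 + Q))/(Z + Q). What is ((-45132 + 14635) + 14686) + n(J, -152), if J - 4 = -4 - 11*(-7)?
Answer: -1186184/75 ≈ -15816.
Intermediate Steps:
J = 77 (J = 4 + (-4 - 11*(-7)) = 4 + (-4 + 77) = 4 + 73 = 77)
n(Q, Z) = (205 + 2*Q)/(Q + Z)
((-45132 + 14635) + 14686) + n(J, -152) = ((-45132 + 14635) + 14686) + (205 + 2*77)/(77 - 152) = (-30497 + 14686) + (205 + 154)/(-75) = -15811 - 1/75*359 = -15811 - 359/75 = -1186184/75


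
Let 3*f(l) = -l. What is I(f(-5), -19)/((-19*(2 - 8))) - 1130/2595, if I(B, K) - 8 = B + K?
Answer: -15304/29583 ≈ -0.51732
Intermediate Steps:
f(l) = -l/3 (f(l) = (-l)/3 = -l/3)
I(B, K) = 8 + B + K (I(B, K) = 8 + (B + K) = 8 + B + K)
I(f(-5), -19)/((-19*(2 - 8))) - 1130/2595 = (8 - ⅓*(-5) - 19)/((-19*(2 - 8))) - 1130/2595 = (8 + 5/3 - 19)/((-19*(-6))) - 1130*1/2595 = -28/3/114 - 226/519 = -28/3*1/114 - 226/519 = -14/171 - 226/519 = -15304/29583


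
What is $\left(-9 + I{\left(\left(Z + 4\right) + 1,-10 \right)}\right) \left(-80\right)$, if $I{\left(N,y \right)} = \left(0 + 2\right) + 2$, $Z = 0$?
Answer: $400$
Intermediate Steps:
$I{\left(N,y \right)} = 4$ ($I{\left(N,y \right)} = 2 + 2 = 4$)
$\left(-9 + I{\left(\left(Z + 4\right) + 1,-10 \right)}\right) \left(-80\right) = \left(-9 + 4\right) \left(-80\right) = \left(-5\right) \left(-80\right) = 400$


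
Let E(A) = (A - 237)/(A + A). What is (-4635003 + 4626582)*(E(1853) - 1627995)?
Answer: 25403411139267/1853 ≈ 1.3709e+10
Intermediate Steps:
E(A) = (-237 + A)/(2*A) (E(A) = (-237 + A)/((2*A)) = (-237 + A)*(1/(2*A)) = (-237 + A)/(2*A))
(-4635003 + 4626582)*(E(1853) - 1627995) = (-4635003 + 4626582)*((1/2)*(-237 + 1853)/1853 - 1627995) = -8421*((1/2)*(1/1853)*1616 - 1627995) = -8421*(808/1853 - 1627995) = -8421*(-3016673927/1853) = 25403411139267/1853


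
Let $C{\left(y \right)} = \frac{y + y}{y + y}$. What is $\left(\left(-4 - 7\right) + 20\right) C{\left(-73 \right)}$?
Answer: $9$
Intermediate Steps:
$C{\left(y \right)} = 1$ ($C{\left(y \right)} = \frac{2 y}{2 y} = 2 y \frac{1}{2 y} = 1$)
$\left(\left(-4 - 7\right) + 20\right) C{\left(-73 \right)} = \left(\left(-4 - 7\right) + 20\right) 1 = \left(-11 + 20\right) 1 = 9 \cdot 1 = 9$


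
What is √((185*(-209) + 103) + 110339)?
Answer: √71777 ≈ 267.91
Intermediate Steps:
√((185*(-209) + 103) + 110339) = √((-38665 + 103) + 110339) = √(-38562 + 110339) = √71777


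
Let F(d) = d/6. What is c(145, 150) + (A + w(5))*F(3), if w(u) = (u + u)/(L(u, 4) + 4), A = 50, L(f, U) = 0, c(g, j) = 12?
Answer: 153/4 ≈ 38.250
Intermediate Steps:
F(d) = d/6
w(u) = u/2 (w(u) = (u + u)/(0 + 4) = (2*u)/4 = (2*u)*(¼) = u/2)
c(145, 150) + (A + w(5))*F(3) = 12 + (50 + (½)*5)*((⅙)*3) = 12 + (50 + 5/2)*(½) = 12 + (105/2)*(½) = 12 + 105/4 = 153/4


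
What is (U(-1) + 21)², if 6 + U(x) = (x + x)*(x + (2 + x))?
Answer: 225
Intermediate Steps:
U(x) = -6 + 2*x*(2 + 2*x) (U(x) = -6 + (x + x)*(x + (2 + x)) = -6 + (2*x)*(2 + 2*x) = -6 + 2*x*(2 + 2*x))
(U(-1) + 21)² = ((-6 + 4*(-1) + 4*(-1)²) + 21)² = ((-6 - 4 + 4*1) + 21)² = ((-6 - 4 + 4) + 21)² = (-6 + 21)² = 15² = 225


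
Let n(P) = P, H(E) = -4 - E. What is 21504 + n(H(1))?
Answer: 21499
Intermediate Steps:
21504 + n(H(1)) = 21504 + (-4 - 1*1) = 21504 + (-4 - 1) = 21504 - 5 = 21499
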